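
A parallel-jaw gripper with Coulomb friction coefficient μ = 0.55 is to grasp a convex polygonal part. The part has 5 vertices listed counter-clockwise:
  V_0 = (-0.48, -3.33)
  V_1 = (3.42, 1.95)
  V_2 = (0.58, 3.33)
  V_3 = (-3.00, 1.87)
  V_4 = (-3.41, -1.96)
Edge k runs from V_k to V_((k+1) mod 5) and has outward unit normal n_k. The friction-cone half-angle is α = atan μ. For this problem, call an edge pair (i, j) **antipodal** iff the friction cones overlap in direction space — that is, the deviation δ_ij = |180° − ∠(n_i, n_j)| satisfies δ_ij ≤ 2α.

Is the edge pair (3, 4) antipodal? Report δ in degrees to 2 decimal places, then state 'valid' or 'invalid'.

δ = 108.95°, invalid

α = atan 0.55 = 28.81°;  2α = 57.62°
edge 3: e_3 = (-0.41, -3.83);  n_3 = (-0.9943, +0.1064)
edge 4: e_4 = (+2.93, -1.37);  n_4 = (-0.4236, -0.9059)
∠(n_3, n_4) = 71.05°
δ = |180° − 71.05°| = 108.95°
108.95° > 2α = 57.62°  →  invalid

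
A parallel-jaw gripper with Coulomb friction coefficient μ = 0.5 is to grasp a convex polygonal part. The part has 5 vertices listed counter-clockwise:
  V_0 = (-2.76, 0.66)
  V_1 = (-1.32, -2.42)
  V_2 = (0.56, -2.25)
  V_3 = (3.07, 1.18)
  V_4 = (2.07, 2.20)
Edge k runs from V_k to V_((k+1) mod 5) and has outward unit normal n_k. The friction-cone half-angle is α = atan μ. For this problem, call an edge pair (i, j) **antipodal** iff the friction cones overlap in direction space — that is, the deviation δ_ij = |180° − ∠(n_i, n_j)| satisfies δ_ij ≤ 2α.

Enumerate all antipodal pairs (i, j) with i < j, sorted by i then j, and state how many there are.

α = atan 0.5 = 26.57°;  2α = 53.13°
n_0 = (-0.9059, -0.4235)
n_1 = (+0.0901, -0.9959)
n_2 = (+0.8070, -0.5905)
n_3 = (+0.7141, +0.7001)
n_4 = (-0.3038, +0.9527)
  (0,1): δ = 109.89°  ·
  (0,2): δ = 61.25°  ·
  (0,3): δ = 19.38°  ✓
  (0,4): δ = 82.63°  ·
  (1,2): δ = 131.36°  ·
  (1,3): δ = 50.73°  ✓
  (1,4): δ = 12.52°  ✓
  (2,3): δ = 99.37°  ·
  (2,4): δ = 36.12°  ✓
  (3,4): δ = 116.75°  ·
antipodal pairs: 4

count = 4; pairs: (0,3), (1,3), (1,4), (2,4)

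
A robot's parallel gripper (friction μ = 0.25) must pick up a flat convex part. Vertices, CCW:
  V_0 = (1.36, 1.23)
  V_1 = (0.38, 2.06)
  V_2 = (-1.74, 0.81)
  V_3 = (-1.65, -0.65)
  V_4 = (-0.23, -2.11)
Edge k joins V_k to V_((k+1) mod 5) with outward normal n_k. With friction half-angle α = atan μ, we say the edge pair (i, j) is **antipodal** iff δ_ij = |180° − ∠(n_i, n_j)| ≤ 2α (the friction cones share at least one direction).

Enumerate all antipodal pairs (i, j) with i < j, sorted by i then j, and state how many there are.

α = atan 0.25 = 14.04°;  2α = 28.07°
n_0 = (+0.6463, +0.7631)
n_1 = (-0.5079, +0.8614)
n_2 = (-0.9981, -0.0615)
n_3 = (-0.7169, -0.6972)
n_4 = (+0.9029, -0.4298)
  (0,1): δ = 109.21°  ·
  (0,2): δ = 46.21°  ·
  (0,3): δ = 5.53°  ✓
  (0,4): δ = 104.81°  ·
  (1,2): δ = 117.00°  ·
  (1,3): δ = 76.32°  ·
  (1,4): δ = 34.02°  ·
  (2,3): δ = 139.32°  ·
  (2,4): δ = 28.98°  ·
  (3,4): δ = 69.66°  ·
antipodal pairs: 1

count = 1; pairs: (0,3)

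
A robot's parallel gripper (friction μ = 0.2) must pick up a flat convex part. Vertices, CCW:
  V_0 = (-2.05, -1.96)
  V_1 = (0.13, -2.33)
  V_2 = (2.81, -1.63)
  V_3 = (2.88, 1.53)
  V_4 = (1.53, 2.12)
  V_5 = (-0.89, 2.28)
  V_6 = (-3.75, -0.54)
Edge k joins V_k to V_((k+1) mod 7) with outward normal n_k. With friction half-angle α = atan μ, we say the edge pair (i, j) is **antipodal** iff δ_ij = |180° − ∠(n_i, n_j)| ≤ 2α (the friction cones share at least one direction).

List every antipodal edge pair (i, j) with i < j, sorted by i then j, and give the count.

α = atan 0.2 = 11.31°;  2α = 22.62°
n_0 = (-0.1673, -0.9859)
n_1 = (+0.2527, -0.9675)
n_2 = (+0.9998, -0.0221)
n_3 = (+0.4005, +0.9163)
n_4 = (+0.0660, +0.9978)
n_5 = (-0.7021, +0.7121)
n_6 = (-0.6411, -0.7675)
  (0,1): δ = 155.73°  ·
  (0,2): δ = 81.64°  ·
  (0,3): δ = 13.97°  ✓
  (0,4): δ = 5.85°  ✓
  (0,5): δ = 54.23°  ·
  (0,6): δ = 149.76°  ·
  (1,2): δ = 105.91°  ·
  (1,3): δ = 38.25°  ·
  (1,4): δ = 18.42°  ✓
  (1,5): δ = 29.96°  ·
  (1,6): δ = 125.49°  ·
  (2,3): δ = 112.34°  ·
  (2,4): δ = 92.51°  ·
  (2,5): δ = 44.13°  ·
  (2,6): δ = 51.40°  ·
  (3,4): δ = 160.18°  ·
  (3,5): δ = 111.80°  ·
  (3,6): δ = 16.26°  ✓
  (4,5): δ = 131.62°  ·
  (4,6): δ = 36.09°  ·
  (5,6): δ = 84.47°  ·
antipodal pairs: 4

count = 4; pairs: (0,3), (0,4), (1,4), (3,6)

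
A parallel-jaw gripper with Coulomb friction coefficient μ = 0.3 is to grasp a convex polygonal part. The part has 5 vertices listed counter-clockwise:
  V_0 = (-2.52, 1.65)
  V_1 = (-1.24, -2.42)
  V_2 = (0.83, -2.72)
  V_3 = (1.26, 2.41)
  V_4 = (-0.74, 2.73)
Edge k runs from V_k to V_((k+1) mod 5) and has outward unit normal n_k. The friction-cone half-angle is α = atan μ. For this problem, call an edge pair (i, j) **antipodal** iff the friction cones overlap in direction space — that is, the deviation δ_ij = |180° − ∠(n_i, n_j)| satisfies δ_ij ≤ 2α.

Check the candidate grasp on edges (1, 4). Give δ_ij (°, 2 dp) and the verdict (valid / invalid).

δ = 39.49°, invalid

α = atan 0.3 = 16.70°;  2α = 33.40°
edge 1: e_1 = (+2.07, -0.30);  n_1 = (-0.1434, -0.9897)
edge 4: e_4 = (-1.78, -1.08);  n_4 = (-0.5187, +0.8549)
∠(n_1, n_4) = 140.51°
δ = |180° − 140.51°| = 39.49°
39.49° > 2α = 33.40°  →  invalid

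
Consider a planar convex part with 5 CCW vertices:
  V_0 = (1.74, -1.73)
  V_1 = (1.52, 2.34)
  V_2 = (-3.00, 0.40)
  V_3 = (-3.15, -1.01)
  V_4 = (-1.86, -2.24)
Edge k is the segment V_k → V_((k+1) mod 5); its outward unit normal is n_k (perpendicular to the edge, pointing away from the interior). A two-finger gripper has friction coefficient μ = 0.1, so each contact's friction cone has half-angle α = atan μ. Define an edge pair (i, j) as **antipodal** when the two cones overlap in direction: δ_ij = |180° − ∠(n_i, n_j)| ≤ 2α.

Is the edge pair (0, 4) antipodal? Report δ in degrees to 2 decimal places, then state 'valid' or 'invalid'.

α = atan 0.1 = 5.71°;  2α = 11.42°
edge 0: e_0 = (-0.22, +4.07);  n_0 = (+0.9985, +0.0540)
edge 4: e_4 = (+3.60, +0.51);  n_4 = (+0.1403, -0.9901)
∠(n_0, n_4) = 85.03°
δ = |180° − 85.03°| = 94.97°
94.97° > 2α = 11.42°  →  invalid

δ = 94.97°, invalid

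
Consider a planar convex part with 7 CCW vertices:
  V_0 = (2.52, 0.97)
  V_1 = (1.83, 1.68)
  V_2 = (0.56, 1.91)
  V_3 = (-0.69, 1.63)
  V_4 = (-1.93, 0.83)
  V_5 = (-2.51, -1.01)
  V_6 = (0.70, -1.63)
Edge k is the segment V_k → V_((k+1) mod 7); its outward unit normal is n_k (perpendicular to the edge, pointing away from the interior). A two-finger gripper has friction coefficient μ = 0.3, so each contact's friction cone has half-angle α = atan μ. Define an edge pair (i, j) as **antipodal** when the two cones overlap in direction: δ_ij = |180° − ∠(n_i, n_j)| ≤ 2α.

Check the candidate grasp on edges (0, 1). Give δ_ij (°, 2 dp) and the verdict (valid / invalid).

δ = 144.45°, invalid

α = atan 0.3 = 16.70°;  2α = 33.40°
edge 0: e_0 = (-0.69, +0.71);  n_0 = (+0.7171, +0.6969)
edge 1: e_1 = (-1.27, +0.23);  n_1 = (+0.1782, +0.9840)
∠(n_0, n_1) = 35.55°
δ = |180° − 35.55°| = 144.45°
144.45° > 2α = 33.40°  →  invalid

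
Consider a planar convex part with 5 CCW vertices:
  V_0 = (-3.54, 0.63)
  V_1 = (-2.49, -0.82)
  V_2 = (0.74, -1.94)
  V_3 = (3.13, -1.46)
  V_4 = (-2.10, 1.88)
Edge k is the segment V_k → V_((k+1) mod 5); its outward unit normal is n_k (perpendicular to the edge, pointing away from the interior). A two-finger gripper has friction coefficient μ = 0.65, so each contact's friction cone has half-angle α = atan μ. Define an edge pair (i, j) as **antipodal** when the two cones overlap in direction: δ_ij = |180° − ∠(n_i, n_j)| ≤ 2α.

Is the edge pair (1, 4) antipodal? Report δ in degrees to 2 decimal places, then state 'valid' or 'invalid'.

α = atan 0.65 = 33.02°;  2α = 66.05°
edge 1: e_1 = (+3.23, -1.12);  n_1 = (-0.3276, -0.9448)
edge 4: e_4 = (-1.44, -1.25);  n_4 = (-0.6555, +0.7552)
∠(n_1, n_4) = 119.92°
δ = |180° − 119.92°| = 60.08°
60.08° ≤ 2α = 66.05°  →  valid

δ = 60.08°, valid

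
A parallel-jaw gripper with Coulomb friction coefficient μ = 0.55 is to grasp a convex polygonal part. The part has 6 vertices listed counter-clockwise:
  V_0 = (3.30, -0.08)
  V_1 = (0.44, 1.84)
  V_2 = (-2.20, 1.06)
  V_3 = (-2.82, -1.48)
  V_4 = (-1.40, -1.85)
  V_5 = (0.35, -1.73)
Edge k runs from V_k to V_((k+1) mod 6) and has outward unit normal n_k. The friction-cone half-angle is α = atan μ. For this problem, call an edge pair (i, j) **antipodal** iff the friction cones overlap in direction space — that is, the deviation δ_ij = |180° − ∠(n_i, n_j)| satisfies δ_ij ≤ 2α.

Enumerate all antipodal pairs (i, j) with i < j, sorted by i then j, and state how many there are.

count = 6; pairs: (0,3), (0,4), (1,3), (1,4), (1,5), (2,5)

α = atan 0.55 = 28.81°;  2α = 57.62°
n_0 = (+0.5574, +0.8303)
n_1 = (-0.2833, +0.9590)
n_2 = (-0.9715, +0.2371)
n_3 = (-0.2521, -0.9677)
n_4 = (+0.0684, -0.9977)
n_5 = (+0.4882, -0.8728)
  (0,1): δ = 129.67°  ·
  (0,2): δ = 69.84°  ·
  (0,3): δ = 19.27°  ✓
  (0,4): δ = 37.80°  ✓
  (0,5): δ = 63.09°  ·
  (1,2): δ = 120.18°  ·
  (1,3): δ = 31.06°  ✓
  (1,4): δ = 12.54°  ✓
  (1,5): δ = 12.76°  ✓
  (2,3): δ = 90.89°  ·
  (2,4): δ = 72.36°  ·
  (2,5): δ = 47.06°  ✓
  (3,4): δ = 161.47°  ·
  (3,5): δ = 136.18°  ·
  (4,5): δ = 154.70°  ·
antipodal pairs: 6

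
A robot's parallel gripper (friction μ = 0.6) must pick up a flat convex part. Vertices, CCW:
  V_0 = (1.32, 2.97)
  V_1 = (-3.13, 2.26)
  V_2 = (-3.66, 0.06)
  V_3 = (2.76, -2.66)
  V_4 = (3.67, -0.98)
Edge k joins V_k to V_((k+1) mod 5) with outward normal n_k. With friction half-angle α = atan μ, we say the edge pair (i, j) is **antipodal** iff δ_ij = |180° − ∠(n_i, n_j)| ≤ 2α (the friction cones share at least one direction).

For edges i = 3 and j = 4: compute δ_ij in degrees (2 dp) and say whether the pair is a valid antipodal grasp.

α = atan 0.6 = 30.96°;  2α = 61.93°
edge 3: e_3 = (+0.91, +1.68);  n_3 = (+0.8793, -0.4763)
edge 4: e_4 = (-2.35, +3.95);  n_4 = (+0.8594, +0.5113)
∠(n_3, n_4) = 59.19°
δ = |180° − 59.19°| = 120.81°
120.81° > 2α = 61.93°  →  invalid

δ = 120.81°, invalid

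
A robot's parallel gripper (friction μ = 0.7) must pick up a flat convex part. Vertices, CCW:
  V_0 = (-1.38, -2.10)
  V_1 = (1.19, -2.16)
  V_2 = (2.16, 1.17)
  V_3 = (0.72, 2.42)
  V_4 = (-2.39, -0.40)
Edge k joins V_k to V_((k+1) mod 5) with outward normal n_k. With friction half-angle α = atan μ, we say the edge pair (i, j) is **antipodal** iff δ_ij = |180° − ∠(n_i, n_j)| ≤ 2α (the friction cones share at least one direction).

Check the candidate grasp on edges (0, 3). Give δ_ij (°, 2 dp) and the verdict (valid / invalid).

α = atan 0.7 = 34.99°;  2α = 69.98°
edge 0: e_0 = (+2.57, -0.06);  n_0 = (-0.0233, -0.9997)
edge 3: e_3 = (-3.11, -2.82);  n_3 = (-0.6717, +0.7408)
∠(n_0, n_3) = 136.46°
δ = |180° − 136.46°| = 43.54°
43.54° ≤ 2α = 69.98°  →  valid

δ = 43.54°, valid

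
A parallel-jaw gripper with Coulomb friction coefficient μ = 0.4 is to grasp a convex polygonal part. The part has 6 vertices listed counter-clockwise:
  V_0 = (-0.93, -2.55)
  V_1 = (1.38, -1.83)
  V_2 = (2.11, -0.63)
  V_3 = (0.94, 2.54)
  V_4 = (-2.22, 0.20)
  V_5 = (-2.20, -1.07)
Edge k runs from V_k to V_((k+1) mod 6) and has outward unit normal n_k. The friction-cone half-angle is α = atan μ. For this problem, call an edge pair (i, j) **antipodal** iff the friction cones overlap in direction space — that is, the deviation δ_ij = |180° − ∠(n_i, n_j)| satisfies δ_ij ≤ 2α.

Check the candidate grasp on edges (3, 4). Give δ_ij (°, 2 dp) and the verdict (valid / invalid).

δ = 125.62°, invalid

α = atan 0.4 = 21.80°;  2α = 43.60°
edge 3: e_3 = (-3.16, -2.34);  n_3 = (-0.5951, +0.8036)
edge 4: e_4 = (+0.02, -1.27);  n_4 = (-0.9999, -0.0157)
∠(n_3, n_4) = 54.38°
δ = |180° − 54.38°| = 125.62°
125.62° > 2α = 43.60°  →  invalid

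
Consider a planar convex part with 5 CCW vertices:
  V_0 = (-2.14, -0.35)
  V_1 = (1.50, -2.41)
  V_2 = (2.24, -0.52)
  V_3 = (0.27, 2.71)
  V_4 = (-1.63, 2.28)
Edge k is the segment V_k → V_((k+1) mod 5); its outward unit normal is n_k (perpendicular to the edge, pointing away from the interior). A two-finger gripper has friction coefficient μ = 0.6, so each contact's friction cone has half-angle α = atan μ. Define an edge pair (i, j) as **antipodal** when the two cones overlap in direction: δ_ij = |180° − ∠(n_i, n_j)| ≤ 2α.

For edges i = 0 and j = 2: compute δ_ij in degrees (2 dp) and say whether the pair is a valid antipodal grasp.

α = atan 0.6 = 30.96°;  2α = 61.93°
edge 0: e_0 = (+3.64, -2.06);  n_0 = (-0.4925, -0.8703)
edge 2: e_2 = (-1.97, +3.23);  n_2 = (+0.8537, +0.5207)
∠(n_0, n_2) = 150.89°
δ = |180° − 150.89°| = 29.11°
29.11° ≤ 2α = 61.93°  →  valid

δ = 29.11°, valid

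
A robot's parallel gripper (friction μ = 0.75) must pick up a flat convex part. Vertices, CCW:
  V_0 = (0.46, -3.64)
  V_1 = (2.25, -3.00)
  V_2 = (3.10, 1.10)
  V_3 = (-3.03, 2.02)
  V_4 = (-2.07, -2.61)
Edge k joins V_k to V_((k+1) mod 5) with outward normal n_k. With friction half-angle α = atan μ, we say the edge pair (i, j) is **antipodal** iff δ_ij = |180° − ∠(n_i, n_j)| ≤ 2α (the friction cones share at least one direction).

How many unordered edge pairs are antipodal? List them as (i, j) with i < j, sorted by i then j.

α = atan 0.75 = 36.87°;  2α = 73.74°
n_0 = (+0.3367, -0.9416)
n_1 = (+0.9792, -0.2030)
n_2 = (+0.1484, +0.9889)
n_3 = (-0.9792, -0.2030)
n_4 = (-0.3771, -0.9262)
  (0,1): δ = 121.39°  ·
  (0,2): δ = 28.21°  ✓
  (0,3): δ = 82.04°  ·
  (0,4): δ = 138.17°  ·
  (1,2): δ = 86.82°  ·
  (1,3): δ = 23.43°  ✓
  (1,4): δ = 79.56°  ·
  (2,3): δ = 69.75°  ✓
  (2,4): δ = 13.62°  ✓
  (3,4): δ = 123.87°  ·
antipodal pairs: 4

count = 4; pairs: (0,2), (1,3), (2,3), (2,4)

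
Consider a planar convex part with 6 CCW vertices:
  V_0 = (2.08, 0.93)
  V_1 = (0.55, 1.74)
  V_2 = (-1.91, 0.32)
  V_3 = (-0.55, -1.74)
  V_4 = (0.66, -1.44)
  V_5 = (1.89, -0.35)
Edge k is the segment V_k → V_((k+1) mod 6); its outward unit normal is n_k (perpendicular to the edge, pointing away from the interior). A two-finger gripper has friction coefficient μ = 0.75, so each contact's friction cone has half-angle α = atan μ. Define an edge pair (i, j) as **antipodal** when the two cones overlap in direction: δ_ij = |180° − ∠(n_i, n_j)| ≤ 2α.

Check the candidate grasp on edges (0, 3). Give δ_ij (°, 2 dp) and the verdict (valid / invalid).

α = atan 0.75 = 36.87°;  2α = 73.74°
edge 0: e_0 = (-1.53, +0.81);  n_0 = (+0.4679, +0.8838)
edge 3: e_3 = (+1.21, +0.30);  n_3 = (+0.2406, -0.9706)
∠(n_0, n_3) = 138.18°
δ = |180° − 138.18°| = 41.82°
41.82° ≤ 2α = 73.74°  →  valid

δ = 41.82°, valid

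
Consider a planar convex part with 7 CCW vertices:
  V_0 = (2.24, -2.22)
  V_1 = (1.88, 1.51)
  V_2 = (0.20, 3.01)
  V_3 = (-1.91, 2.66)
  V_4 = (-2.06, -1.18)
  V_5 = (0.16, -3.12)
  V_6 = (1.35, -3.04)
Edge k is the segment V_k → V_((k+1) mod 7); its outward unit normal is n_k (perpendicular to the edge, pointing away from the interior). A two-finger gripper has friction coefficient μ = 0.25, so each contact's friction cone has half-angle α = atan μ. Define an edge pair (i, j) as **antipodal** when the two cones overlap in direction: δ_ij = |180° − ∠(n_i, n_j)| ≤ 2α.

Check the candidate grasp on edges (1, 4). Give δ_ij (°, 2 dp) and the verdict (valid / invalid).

α = atan 0.25 = 14.04°;  2α = 28.07°
edge 1: e_1 = (-1.68, +1.50);  n_1 = (+0.6660, +0.7459)
edge 4: e_4 = (+2.22, -1.94);  n_4 = (-0.6580, -0.7530)
∠(n_1, n_4) = 179.39°
δ = |180° − 179.39°| = 0.61°
0.61° ≤ 2α = 28.07°  →  valid

δ = 0.61°, valid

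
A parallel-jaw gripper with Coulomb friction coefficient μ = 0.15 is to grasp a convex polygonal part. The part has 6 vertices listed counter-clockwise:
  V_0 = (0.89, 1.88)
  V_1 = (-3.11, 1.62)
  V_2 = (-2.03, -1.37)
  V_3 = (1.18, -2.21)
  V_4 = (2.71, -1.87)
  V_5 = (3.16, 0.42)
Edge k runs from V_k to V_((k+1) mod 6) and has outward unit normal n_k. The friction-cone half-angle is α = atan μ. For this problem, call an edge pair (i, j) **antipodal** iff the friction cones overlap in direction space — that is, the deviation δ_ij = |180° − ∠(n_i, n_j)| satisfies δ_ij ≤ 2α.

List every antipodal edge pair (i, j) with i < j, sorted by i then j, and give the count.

α = atan 0.15 = 8.53°;  2α = 17.06°
n_0 = (-0.0649, +0.9979)
n_1 = (-0.9405, -0.3397)
n_2 = (-0.2532, -0.9674)
n_3 = (+0.2169, -0.9762)
n_4 = (+0.9812, -0.1928)
n_5 = (+0.5409, +0.8411)
  (0,1): δ = 73.86°  ·
  (0,2): δ = 18.38°  ·
  (0,3): δ = 8.81°  ✓
  (0,4): δ = 75.16°  ·
  (0,5): δ = 143.53°  ·
  (1,2): δ = 124.52°  ·
  (1,3): δ = 97.33°  ·
  (1,4): δ = 30.98°  ·
  (1,5): δ = 37.39°  ·
  (2,3): δ = 152.81°  ·
  (2,4): δ = 86.45°  ·
  (2,5): δ = 18.08°  ·
  (3,4): δ = 113.65°  ·
  (3,5): δ = 45.28°  ·
  (4,5): δ = 111.63°  ·
antipodal pairs: 1

count = 1; pairs: (0,3)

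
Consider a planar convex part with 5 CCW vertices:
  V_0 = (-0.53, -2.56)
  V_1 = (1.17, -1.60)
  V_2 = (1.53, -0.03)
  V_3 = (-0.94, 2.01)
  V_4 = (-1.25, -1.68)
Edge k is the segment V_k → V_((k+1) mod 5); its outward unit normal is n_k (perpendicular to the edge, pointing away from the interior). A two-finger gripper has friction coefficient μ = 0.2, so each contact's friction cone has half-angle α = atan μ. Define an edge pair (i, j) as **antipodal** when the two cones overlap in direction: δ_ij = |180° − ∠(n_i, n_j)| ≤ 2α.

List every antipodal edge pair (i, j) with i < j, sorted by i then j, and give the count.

count = 2; pairs: (1,3), (2,4)

α = atan 0.2 = 11.31°;  2α = 22.62°
n_0 = (+0.4917, -0.8708)
n_1 = (+0.9747, -0.2235)
n_2 = (+0.6368, +0.7710)
n_3 = (-0.9965, +0.0837)
n_4 = (-0.7740, -0.6332)
  (0,1): δ = 132.37°  ·
  (0,2): δ = 69.01°  ·
  (0,3): δ = 55.74°  ·
  (0,4): δ = 99.84°  ·
  (1,2): δ = 116.64°  ·
  (1,3): δ = 8.11°  ✓
  (1,4): δ = 52.20°  ·
  (2,3): δ = 55.25°  ·
  (2,4): δ = 11.16°  ✓
  (3,4): δ = 135.91°  ·
antipodal pairs: 2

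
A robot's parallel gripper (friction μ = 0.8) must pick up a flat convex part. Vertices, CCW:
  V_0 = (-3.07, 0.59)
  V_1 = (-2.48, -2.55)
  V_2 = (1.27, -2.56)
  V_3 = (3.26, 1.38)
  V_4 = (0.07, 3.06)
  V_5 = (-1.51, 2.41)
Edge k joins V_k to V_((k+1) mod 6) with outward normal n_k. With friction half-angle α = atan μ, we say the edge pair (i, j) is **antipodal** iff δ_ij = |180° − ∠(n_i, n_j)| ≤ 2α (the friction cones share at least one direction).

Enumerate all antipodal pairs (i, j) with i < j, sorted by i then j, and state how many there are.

count = 7; pairs: (0,2), (0,3), (1,3), (1,4), (1,5), (2,4), (2,5)

α = atan 0.8 = 38.66°;  2α = 77.32°
n_0 = (-0.9828, -0.1847)
n_1 = (-0.0027, -1.0000)
n_2 = (+0.8926, -0.4508)
n_3 = (+0.4660, +0.8848)
n_4 = (-0.3805, +0.9248)
n_5 = (-0.7593, +0.6508)
  (0,1): δ = 100.79°  ·
  (0,2): δ = 37.44°  ✓
  (0,3): δ = 51.58°  ✓
  (0,4): δ = 101.72°  ·
  (0,5): δ = 128.76°  ·
  (1,2): δ = 116.64°  ·
  (1,3): δ = 27.62°  ✓
  (1,4): δ = 22.51°  ✓
  (1,5): δ = 49.55°  ✓
  (2,3): δ = 90.98°  ·
  (2,4): δ = 40.84°  ✓
  (2,5): δ = 13.80°  ✓
  (3,4): δ = 129.86°  ·
  (3,5): δ = 102.83°  ·
  (4,5): δ = 152.96°  ·
antipodal pairs: 7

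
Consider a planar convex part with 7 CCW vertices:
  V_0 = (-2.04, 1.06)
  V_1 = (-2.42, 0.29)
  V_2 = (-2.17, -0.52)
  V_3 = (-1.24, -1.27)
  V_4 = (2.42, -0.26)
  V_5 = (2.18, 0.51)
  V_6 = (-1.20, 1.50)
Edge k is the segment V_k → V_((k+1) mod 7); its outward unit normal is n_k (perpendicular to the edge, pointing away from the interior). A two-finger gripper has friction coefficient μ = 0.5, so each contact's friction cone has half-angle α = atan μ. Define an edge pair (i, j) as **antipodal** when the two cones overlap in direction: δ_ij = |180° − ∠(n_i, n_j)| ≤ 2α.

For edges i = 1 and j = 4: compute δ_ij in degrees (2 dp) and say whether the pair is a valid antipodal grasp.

α = atan 0.5 = 26.57°;  2α = 53.13°
edge 1: e_1 = (+0.25, -0.81);  n_1 = (-0.9555, -0.2949)
edge 4: e_4 = (-0.24, +0.77);  n_4 = (+0.9547, +0.2976)
∠(n_1, n_4) = 179.84°
δ = |180° − 179.84°| = 0.16°
0.16° ≤ 2α = 53.13°  →  valid

δ = 0.16°, valid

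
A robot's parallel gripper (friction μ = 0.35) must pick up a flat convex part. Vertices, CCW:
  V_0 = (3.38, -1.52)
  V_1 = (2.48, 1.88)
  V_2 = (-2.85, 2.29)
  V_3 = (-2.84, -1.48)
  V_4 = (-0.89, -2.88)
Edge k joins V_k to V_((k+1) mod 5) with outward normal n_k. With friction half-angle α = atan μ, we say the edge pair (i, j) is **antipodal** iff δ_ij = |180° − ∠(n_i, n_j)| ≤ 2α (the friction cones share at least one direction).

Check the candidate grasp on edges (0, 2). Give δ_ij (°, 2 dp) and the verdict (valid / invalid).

δ = 14.67°, valid

α = atan 0.35 = 19.29°;  2α = 38.58°
edge 0: e_0 = (-0.90, +3.40);  n_0 = (+0.9667, +0.2559)
edge 2: e_2 = (+0.01, -3.77);  n_2 = (-1.0000, -0.0027)
∠(n_0, n_2) = 165.33°
δ = |180° − 165.33°| = 14.67°
14.67° ≤ 2α = 38.58°  →  valid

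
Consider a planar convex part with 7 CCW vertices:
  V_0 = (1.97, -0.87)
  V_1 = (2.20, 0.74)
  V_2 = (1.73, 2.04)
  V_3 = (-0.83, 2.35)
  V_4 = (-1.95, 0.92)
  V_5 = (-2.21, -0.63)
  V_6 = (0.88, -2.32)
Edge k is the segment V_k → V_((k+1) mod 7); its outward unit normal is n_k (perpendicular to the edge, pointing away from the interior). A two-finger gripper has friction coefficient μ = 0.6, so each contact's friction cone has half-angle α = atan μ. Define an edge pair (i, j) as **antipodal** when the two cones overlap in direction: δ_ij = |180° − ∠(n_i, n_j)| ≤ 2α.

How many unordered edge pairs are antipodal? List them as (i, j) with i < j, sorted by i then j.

α = atan 0.6 = 30.96°;  2α = 61.93°
n_0 = (+0.9899, -0.1414)
n_1 = (+0.9404, +0.3400)
n_2 = (+0.1202, +0.9927)
n_3 = (-0.7873, +0.6166)
n_4 = (-0.9862, +0.1654)
n_5 = (-0.4798, -0.8774)
n_6 = (+0.7993, -0.6009)
  (0,1): δ = 151.99°  ·
  (0,2): δ = 88.77°  ·
  (0,3): δ = 29.94°  ✓
  (0,4): δ = 1.39°  ✓
  (0,5): δ = 69.45°  ·
  (0,6): δ = 151.20°  ·
  (1,2): δ = 116.78°  ·
  (1,3): δ = 57.95°  ✓
  (1,4): δ = 29.40°  ✓
  (1,5): δ = 41.45°  ✓
  (1,6): δ = 123.19°  ·
  (2,3): δ = 121.16°  ·
  (2,4): δ = 92.62°  ·
  (2,5): δ = 21.77°  ✓
  (2,6): δ = 59.97°  ✓
  (3,4): δ = 151.45°  ·
  (3,5): δ = 80.61°  ·
  (3,6): δ = 1.14°  ✓
  (4,5): δ = 109.15°  ·
  (4,6): δ = 27.41°  ✓
  (5,6): δ = 98.26°  ·
antipodal pairs: 9

count = 9; pairs: (0,3), (0,4), (1,3), (1,4), (1,5), (2,5), (2,6), (3,6), (4,6)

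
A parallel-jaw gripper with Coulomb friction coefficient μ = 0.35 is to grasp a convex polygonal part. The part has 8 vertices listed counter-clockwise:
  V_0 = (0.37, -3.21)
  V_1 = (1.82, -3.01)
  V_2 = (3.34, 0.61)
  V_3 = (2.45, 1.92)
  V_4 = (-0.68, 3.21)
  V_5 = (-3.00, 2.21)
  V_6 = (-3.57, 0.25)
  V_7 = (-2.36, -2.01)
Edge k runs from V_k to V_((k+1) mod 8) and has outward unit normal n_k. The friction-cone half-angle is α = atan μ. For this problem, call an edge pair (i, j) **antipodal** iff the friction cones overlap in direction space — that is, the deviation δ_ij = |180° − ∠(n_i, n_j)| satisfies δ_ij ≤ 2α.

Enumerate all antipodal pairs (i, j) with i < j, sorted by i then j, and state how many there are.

α = atan 0.35 = 19.29°;  2α = 38.58°
n_0 = (+0.1366, -0.9906)
n_1 = (+0.9220, -0.3871)
n_2 = (+0.8272, +0.5620)
n_3 = (+0.3810, +0.9246)
n_4 = (-0.3958, +0.9183)
n_5 = (-0.9602, +0.2792)
n_6 = (-0.8816, -0.4720)
n_7 = (-0.4024, -0.9155)
  (0,1): δ = 120.63°  ·
  (0,2): δ = 63.66°  ·
  (0,3): δ = 30.25°  ✓
  (0,4): δ = 15.46°  ✓
  (0,5): δ = 65.93°  ·
  (0,6): δ = 110.31°  ·
  (0,7): δ = 148.42°  ·
  (1,2): δ = 123.03°  ·
  (1,3): δ = 89.62°  ·
  (1,4): δ = 43.91°  ·
  (1,5): δ = 6.56°  ✓
  (1,6): δ = 50.94°  ·
  (1,7): δ = 89.05°  ·
  (2,3): δ = 146.59°  ·
  (2,4): δ = 100.87°  ·
  (2,5): δ = 50.41°  ·
  (2,6): δ = 6.03°  ✓
  (2,7): δ = 32.08°  ✓
  (3,4): δ = 134.28°  ·
  (3,5): δ = 83.82°  ·
  (3,6): δ = 39.44°  ·
  (3,7): δ = 1.33°  ✓
  (4,5): δ = 129.53°  ·
  (4,6): δ = 85.15°  ·
  (4,7): δ = 47.05°  ·
  (5,6): δ = 135.62°  ·
  (5,7): δ = 97.51°  ·
  (6,7): δ = 141.89°  ·
antipodal pairs: 6

count = 6; pairs: (0,3), (0,4), (1,5), (2,6), (2,7), (3,7)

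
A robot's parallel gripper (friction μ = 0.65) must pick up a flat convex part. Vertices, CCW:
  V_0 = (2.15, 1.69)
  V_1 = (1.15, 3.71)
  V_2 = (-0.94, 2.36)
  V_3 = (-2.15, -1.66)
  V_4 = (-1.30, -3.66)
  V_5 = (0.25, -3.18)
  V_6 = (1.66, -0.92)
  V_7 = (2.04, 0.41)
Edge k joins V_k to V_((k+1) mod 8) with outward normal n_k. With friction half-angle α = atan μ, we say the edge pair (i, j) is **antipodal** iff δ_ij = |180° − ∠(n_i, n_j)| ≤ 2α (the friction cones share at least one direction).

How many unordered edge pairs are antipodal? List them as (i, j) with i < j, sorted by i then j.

count = 13; pairs: (0,2), (0,3), (1,4), (1,5), (1,6), (1,7), (2,4), (2,5), (2,6), (2,7), (3,5), (3,6), (3,7)

α = atan 0.65 = 33.02°;  2α = 66.05°
n_0 = (+0.8962, +0.4437)
n_1 = (-0.5426, +0.8400)
n_2 = (-0.9576, +0.2882)
n_3 = (-0.9203, -0.3911)
n_4 = (+0.2958, -0.9552)
n_5 = (+0.8484, -0.5293)
n_6 = (+0.9615, -0.2747)
n_7 = (+0.9963, -0.0856)
  (0,1): δ = 83.48°  ·
  (0,2): δ = 43.09°  ✓
  (0,3): δ = 3.31°  ✓
  (0,4): δ = 80.87°  ·
  (0,5): δ = 121.70°  ·
  (0,6): δ = 137.72°  ·
  (0,7): δ = 148.75°  ·
  (1,2): δ = 139.61°  ·
  (1,3): δ = 99.83°  ·
  (1,4): δ = 15.65°  ✓
  (1,5): δ = 25.18°  ✓
  (1,6): δ = 41.19°  ✓
  (1,7): δ = 52.23°  ✓
  (2,3): δ = 140.22°  ·
  (2,4): δ = 56.04°  ✓
  (2,5): δ = 15.21°  ✓
  (2,6): δ = 0.81°  ✓
  (2,7): δ = 11.84°  ✓
  (3,4): δ = 95.82°  ·
  (3,5): δ = 54.99°  ✓
  (3,6): δ = 38.97°  ✓
  (3,7): δ = 27.94°  ✓
  (4,5): δ = 139.17°  ·
  (4,6): δ = 123.15°  ·
  (4,7): δ = 112.12°  ·
  (5,6): δ = 163.99°  ·
  (5,7): δ = 152.95°  ·
  (6,7): δ = 168.97°  ·
antipodal pairs: 13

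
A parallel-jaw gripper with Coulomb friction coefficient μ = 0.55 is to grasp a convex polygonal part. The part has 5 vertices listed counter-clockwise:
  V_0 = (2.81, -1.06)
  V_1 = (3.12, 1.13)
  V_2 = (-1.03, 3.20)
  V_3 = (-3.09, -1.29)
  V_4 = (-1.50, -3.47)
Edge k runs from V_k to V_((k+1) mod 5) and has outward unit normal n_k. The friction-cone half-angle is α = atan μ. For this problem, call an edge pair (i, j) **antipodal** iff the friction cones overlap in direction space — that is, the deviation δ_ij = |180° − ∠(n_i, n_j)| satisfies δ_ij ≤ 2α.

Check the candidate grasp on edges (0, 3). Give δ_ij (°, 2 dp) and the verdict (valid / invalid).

δ = 44.16°, valid

α = atan 0.55 = 28.81°;  2α = 57.62°
edge 0: e_0 = (+0.31, +2.19);  n_0 = (+0.9901, -0.1402)
edge 3: e_3 = (+1.59, -2.18);  n_3 = (-0.8079, -0.5893)
∠(n_0, n_3) = 135.84°
δ = |180° − 135.84°| = 44.16°
44.16° ≤ 2α = 57.62°  →  valid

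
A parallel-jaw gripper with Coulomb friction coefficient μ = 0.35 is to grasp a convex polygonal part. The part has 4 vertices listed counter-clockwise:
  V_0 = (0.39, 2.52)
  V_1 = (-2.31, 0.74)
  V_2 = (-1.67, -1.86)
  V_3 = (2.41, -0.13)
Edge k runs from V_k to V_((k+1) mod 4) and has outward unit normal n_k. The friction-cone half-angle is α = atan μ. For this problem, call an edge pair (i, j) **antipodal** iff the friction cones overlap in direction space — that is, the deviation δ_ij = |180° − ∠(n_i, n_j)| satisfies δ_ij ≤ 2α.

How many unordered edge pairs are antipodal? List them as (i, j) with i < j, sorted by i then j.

count = 2; pairs: (0,2), (1,3)

α = atan 0.35 = 19.29°;  2α = 38.58°
n_0 = (-0.5504, +0.8349)
n_1 = (-0.9710, -0.2390)
n_2 = (+0.3904, -0.9207)
n_3 = (+0.7953, +0.6062)
  (0,1): δ = 109.57°  ·
  (0,2): δ = 10.42°  ✓
  (0,3): δ = 93.92°  ·
  (1,2): δ = 80.85°  ·
  (1,3): δ = 23.49°  ✓
  (2,3): δ = 75.66°  ·
antipodal pairs: 2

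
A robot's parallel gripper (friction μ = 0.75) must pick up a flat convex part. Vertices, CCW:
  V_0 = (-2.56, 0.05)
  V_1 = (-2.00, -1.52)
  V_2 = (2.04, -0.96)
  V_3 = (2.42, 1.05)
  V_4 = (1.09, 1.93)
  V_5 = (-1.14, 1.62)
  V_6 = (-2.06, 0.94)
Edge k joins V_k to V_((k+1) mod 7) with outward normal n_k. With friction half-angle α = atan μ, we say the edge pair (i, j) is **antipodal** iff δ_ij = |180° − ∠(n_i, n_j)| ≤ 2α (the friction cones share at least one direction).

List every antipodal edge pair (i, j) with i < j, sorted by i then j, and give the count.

count = 9; pairs: (0,2), (0,3), (1,3), (1,4), (1,5), (1,6), (2,4), (2,5), (2,6)

α = atan 0.75 = 36.87°;  2α = 73.74°
n_0 = (-0.9419, -0.3360)
n_1 = (+0.1373, -0.9905)
n_2 = (+0.9826, -0.1858)
n_3 = (+0.5518, +0.8340)
n_4 = (-0.1377, +0.9905)
n_5 = (-0.5944, +0.8042)
n_6 = (-0.8718, +0.4898)
  (0,1): δ = 101.74°  ·
  (0,2): δ = 30.34°  ✓
  (0,3): δ = 36.88°  ✓
  (0,4): δ = 78.28°  ·
  (0,5): δ = 106.84°  ·
  (0,6): δ = 131.04°  ·
  (1,2): δ = 108.60°  ·
  (1,3): δ = 41.38°  ✓
  (1,4): δ = 0.02°  ✓
  (1,5): δ = 28.58°  ✓
  (1,6): δ = 52.78°  ✓
  (2,3): δ = 112.79°  ·
  (2,4): δ = 71.38°  ✓
  (2,5): δ = 42.83°  ✓
  (2,6): δ = 18.62°  ✓
  (3,4): δ = 138.60°  ·
  (3,5): δ = 110.04°  ·
  (3,6): δ = 85.84°  ·
  (4,5): δ = 151.44°  ·
  (4,6): δ = 127.24°  ·
  (5,6): δ = 155.80°  ·
antipodal pairs: 9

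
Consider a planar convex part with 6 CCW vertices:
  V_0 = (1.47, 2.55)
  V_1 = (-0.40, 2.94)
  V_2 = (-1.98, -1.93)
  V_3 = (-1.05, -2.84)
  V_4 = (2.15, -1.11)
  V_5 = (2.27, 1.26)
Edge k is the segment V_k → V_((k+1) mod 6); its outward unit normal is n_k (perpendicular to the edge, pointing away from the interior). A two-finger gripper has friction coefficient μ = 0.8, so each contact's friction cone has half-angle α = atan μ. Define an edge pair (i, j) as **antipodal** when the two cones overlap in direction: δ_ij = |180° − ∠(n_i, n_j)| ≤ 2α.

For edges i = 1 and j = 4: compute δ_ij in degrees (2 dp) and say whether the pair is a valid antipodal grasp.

δ = 15.08°, valid

α = atan 0.8 = 38.66°;  2α = 77.32°
edge 1: e_1 = (-1.58, -4.87);  n_1 = (-0.9512, +0.3086)
edge 4: e_4 = (+0.12, +2.37);  n_4 = (+0.9987, -0.0506)
∠(n_1, n_4) = 164.92°
δ = |180° − 164.92°| = 15.08°
15.08° ≤ 2α = 77.32°  →  valid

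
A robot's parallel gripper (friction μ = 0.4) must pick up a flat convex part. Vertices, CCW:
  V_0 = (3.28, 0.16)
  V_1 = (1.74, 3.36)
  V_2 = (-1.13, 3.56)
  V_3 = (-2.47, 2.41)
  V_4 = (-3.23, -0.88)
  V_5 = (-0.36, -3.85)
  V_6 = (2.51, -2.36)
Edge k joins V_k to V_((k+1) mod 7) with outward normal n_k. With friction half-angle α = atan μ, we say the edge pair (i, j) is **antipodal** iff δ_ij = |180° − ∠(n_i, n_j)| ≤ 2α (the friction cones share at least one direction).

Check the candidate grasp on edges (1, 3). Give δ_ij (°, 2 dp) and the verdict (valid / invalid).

δ = 99.02°, invalid

α = atan 0.4 = 21.80°;  2α = 43.60°
edge 1: e_1 = (-2.87, +0.20);  n_1 = (+0.0695, +0.9976)
edge 3: e_3 = (-0.76, -3.29);  n_3 = (-0.9743, +0.2251)
∠(n_1, n_3) = 80.98°
δ = |180° − 80.98°| = 99.02°
99.02° > 2α = 43.60°  →  invalid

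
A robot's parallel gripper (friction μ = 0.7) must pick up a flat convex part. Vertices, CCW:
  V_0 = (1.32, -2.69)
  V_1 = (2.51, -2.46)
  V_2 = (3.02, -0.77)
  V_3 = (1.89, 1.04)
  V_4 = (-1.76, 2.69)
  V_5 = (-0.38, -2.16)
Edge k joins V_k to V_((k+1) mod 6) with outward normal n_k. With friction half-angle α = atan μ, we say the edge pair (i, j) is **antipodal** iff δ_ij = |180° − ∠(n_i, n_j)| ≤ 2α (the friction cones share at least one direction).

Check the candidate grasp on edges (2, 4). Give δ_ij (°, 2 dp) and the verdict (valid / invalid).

δ = 16.09°, valid

α = atan 0.7 = 34.99°;  2α = 69.98°
edge 2: e_2 = (-1.13, +1.81);  n_2 = (+0.8483, +0.5296)
edge 4: e_4 = (+1.38, -4.85);  n_4 = (-0.9618, -0.2737)
∠(n_2, n_4) = 163.91°
δ = |180° − 163.91°| = 16.09°
16.09° ≤ 2α = 69.98°  →  valid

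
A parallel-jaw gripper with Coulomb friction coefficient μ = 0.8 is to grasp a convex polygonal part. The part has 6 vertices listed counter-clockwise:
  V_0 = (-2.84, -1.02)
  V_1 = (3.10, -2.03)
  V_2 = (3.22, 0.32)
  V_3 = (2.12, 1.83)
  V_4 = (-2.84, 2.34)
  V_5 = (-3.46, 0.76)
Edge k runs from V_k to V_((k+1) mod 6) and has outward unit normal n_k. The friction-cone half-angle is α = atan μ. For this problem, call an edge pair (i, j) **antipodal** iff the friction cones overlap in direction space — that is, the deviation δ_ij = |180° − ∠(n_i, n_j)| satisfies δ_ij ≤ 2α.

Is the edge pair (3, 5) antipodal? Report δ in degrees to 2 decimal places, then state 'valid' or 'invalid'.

δ = 64.93°, valid

α = atan 0.8 = 38.66°;  2α = 77.32°
edge 3: e_3 = (-4.96, +0.51);  n_3 = (+0.1023, +0.9948)
edge 5: e_5 = (+0.62, -1.78);  n_5 = (-0.9444, -0.3289)
∠(n_3, n_5) = 115.07°
δ = |180° − 115.07°| = 64.93°
64.93° ≤ 2α = 77.32°  →  valid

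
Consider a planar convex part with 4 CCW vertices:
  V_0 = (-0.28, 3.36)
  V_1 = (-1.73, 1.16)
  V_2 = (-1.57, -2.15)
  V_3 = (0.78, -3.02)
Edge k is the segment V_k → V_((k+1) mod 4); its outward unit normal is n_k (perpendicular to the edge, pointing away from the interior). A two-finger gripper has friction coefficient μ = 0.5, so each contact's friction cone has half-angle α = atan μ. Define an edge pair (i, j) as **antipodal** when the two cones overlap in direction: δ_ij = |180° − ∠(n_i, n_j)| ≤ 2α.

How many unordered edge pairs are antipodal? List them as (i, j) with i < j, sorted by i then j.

α = atan 0.5 = 26.57°;  2α = 53.13°
n_0 = (-0.8350, +0.5503)
n_1 = (-0.9988, -0.0483)
n_2 = (-0.3472, -0.9378)
n_3 = (+0.9865, +0.1639)
  (0,1): δ = 143.84°  ·
  (0,2): δ = 76.93°  ·
  (0,3): δ = 42.82°  ✓
  (1,2): δ = 113.08°  ·
  (1,3): δ = 6.67°  ✓
  (2,3): δ = 60.25°  ·
antipodal pairs: 2

count = 2; pairs: (0,3), (1,3)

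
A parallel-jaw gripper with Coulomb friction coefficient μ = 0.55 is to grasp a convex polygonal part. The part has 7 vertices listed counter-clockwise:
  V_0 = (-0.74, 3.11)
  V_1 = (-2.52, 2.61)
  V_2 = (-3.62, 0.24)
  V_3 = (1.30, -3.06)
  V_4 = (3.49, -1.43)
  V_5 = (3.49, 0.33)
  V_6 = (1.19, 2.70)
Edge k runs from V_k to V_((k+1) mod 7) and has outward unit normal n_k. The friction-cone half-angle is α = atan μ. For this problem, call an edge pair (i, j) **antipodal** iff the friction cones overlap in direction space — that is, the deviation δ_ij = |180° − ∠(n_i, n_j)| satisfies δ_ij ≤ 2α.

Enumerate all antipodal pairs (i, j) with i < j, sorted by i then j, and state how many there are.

count = 8; pairs: (0,2), (0,3), (1,3), (1,4), (2,4), (2,5), (2,6), (3,6)

α = atan 0.55 = 28.81°;  2α = 57.62°
n_0 = (-0.2704, +0.9627)
n_1 = (-0.9071, +0.4210)
n_2 = (-0.5570, -0.8305)
n_3 = (+0.5971, -0.8022)
n_4 = (+1.0000, -0.0000)
n_5 = (+0.7176, +0.6964)
n_6 = (+0.2078, +0.9782)
  (0,1): δ = 130.59°  ·
  (0,2): δ = 49.54°  ✓
  (0,3): δ = 20.97°  ✓
  (0,4): δ = 74.31°  ·
  (0,5): δ = 118.45°  ·
  (0,6): δ = 152.32°  ·
  (1,2): δ = 98.95°  ·
  (1,3): δ = 28.44°  ✓
  (1,4): δ = 24.90°  ✓
  (1,5): δ = 69.04°  ·
  (1,6): δ = 102.90°  ·
  (2,3): δ = 109.49°  ·
  (2,4): δ = 56.15°  ✓
  (2,5): δ = 12.01°  ✓
  (2,6): δ = 21.86°  ✓
  (3,4): δ = 126.66°  ·
  (3,5): δ = 82.52°  ·
  (3,6): δ = 48.65°  ✓
  (4,5): δ = 135.86°  ·
  (4,6): δ = 101.99°  ·
  (5,6): δ = 146.13°  ·
antipodal pairs: 8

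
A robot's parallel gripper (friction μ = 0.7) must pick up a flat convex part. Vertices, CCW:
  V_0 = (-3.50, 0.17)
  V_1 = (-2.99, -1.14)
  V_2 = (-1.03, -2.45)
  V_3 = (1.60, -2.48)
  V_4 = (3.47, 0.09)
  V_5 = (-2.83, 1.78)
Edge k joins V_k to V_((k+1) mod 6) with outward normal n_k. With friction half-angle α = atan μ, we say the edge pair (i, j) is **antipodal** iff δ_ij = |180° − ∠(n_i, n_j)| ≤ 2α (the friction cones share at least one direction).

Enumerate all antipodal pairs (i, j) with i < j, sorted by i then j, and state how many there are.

α = atan 0.7 = 34.99°;  2α = 69.98°
n_0 = (-0.9319, -0.3628)
n_1 = (-0.5557, -0.8314)
n_2 = (-0.0114, -0.9999)
n_3 = (+0.8086, -0.5884)
n_4 = (+0.2591, +0.9659)
n_5 = (-0.9232, +0.3842)
  (0,1): δ = 145.03°  ·
  (0,2): δ = 111.93°  ·
  (0,3): δ = 57.31°  ✓
  (0,4): δ = 53.71°  ✓
  (0,5): δ = 136.13°  ·
  (1,2): δ = 146.90°  ·
  (1,3): δ = 92.28°  ·
  (1,4): δ = 18.74°  ✓
  (1,5): δ = 101.16°  ·
  (2,3): δ = 125.39°  ·
  (2,4): δ = 14.36°  ✓
  (2,5): δ = 68.06°  ✓
  (3,4): δ = 68.98°  ✓
  (3,5): δ = 13.45°  ✓
  (4,5): δ = 97.58°  ·
antipodal pairs: 7

count = 7; pairs: (0,3), (0,4), (1,4), (2,4), (2,5), (3,4), (3,5)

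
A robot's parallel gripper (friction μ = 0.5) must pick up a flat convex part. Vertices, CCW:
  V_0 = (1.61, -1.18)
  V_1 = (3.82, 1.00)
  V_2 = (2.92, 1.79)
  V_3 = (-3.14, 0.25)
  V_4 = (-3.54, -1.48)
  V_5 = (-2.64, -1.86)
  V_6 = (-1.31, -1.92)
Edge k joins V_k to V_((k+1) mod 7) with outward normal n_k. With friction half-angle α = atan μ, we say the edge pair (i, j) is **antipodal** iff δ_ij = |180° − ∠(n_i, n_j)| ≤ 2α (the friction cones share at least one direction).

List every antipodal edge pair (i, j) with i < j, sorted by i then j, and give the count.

count = 7; pairs: (0,2), (0,3), (1,4), (1,5), (2,4), (2,5), (2,6)

α = atan 0.5 = 26.57°;  2α = 53.13°
n_0 = (+0.7023, -0.7119)
n_1 = (+0.6597, +0.7515)
n_2 = (-0.2463, +0.9692)
n_3 = (-0.9743, +0.2253)
n_4 = (-0.3890, -0.9212)
n_5 = (-0.0451, -0.9990)
n_6 = (+0.2457, -0.9694)
  (0,1): δ = 85.88°  ·
  (0,2): δ = 30.35°  ✓
  (0,3): δ = 32.37°  ✓
  (0,4): δ = 112.50°  ·
  (0,5): δ = 132.81°  ·
  (0,6): δ = 149.61°  ·
  (1,2): δ = 124.47°  ·
  (1,3): δ = 61.74°  ·
  (1,4): δ = 18.39°  ✓
  (1,5): δ = 38.69°  ✓
  (1,6): δ = 55.50°  ·
  (2,3): δ = 117.28°  ·
  (2,4): δ = 37.15°  ✓
  (2,5): δ = 16.84°  ✓
  (2,6): δ = 0.04°  ✓
  (3,4): δ = 99.87°  ·
  (3,5): δ = 79.56°  ·
  (3,6): δ = 62.76°  ·
  (4,5): δ = 159.69°  ·
  (4,6): δ = 142.89°  ·
  (5,6): δ = 163.20°  ·
antipodal pairs: 7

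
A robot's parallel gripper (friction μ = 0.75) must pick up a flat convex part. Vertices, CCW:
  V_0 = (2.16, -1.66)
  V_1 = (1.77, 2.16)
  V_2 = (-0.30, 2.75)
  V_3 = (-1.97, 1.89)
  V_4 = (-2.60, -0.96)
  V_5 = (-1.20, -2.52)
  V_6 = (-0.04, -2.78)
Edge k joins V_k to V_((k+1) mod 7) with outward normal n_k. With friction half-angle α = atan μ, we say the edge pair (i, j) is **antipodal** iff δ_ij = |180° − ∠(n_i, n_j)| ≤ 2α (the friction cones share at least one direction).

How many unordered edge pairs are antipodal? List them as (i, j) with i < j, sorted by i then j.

count = 10; pairs: (0,2), (0,3), (0,4), (0,5), (1,4), (1,5), (1,6), (2,5), (2,6), (3,6)

α = atan 0.75 = 36.87°;  2α = 73.74°
n_0 = (+0.9948, +0.1016)
n_1 = (+0.2741, +0.9617)
n_2 = (-0.4578, +0.8890)
n_3 = (-0.9764, +0.2158)
n_4 = (-0.7442, -0.6679)
n_5 = (-0.2187, -0.9758)
n_6 = (+0.4537, -0.8912)
  (0,1): δ = 111.74°  ·
  (0,2): δ = 68.58°  ✓
  (0,3): δ = 18.29°  ✓
  (0,4): δ = 36.08°  ✓
  (0,5): δ = 71.54°  ✓
  (0,6): δ = 111.15°  ·
  (1,2): δ = 136.84°  ·
  (1,3): δ = 86.56°  ·
  (1,4): δ = 32.19°  ✓
  (1,5): δ = 3.28°  ✓
  (1,6): δ = 42.89°  ✓
  (2,3): δ = 129.71°  ·
  (2,4): δ = 75.34°  ·
  (2,5): δ = 39.88°  ✓
  (2,6): δ = 0.27°  ✓
  (3,4): δ = 125.63°  ·
  (3,5): δ = 90.17°  ·
  (3,6): δ = 50.55°  ✓
  (4,5): δ = 144.54°  ·
  (4,6): δ = 104.93°  ·
  (5,6): δ = 140.39°  ·
antipodal pairs: 10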